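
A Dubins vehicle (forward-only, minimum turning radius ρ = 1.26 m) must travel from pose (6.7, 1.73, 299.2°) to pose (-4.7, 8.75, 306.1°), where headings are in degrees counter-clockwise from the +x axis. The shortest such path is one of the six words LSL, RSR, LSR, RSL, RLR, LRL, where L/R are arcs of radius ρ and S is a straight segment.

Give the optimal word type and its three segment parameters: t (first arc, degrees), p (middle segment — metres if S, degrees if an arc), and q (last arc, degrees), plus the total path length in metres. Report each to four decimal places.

Let ψ = atan2(Δy, Δx) = atan2(7.02, -11.40) = 148.3757° be the start→goal bearing.
Normalize: d = |goal − start| / ρ = 13.388069/1.26 = 10.625452, α = (θ_start − ψ) mod 360° = 150.8243° = 2.632381 rad, β = (θ_goal − ψ) mod 360° = 157.7243° = 2.752809 rad.
Common terms: sin α = 0.487489, cos α = -0.873129, sin β = 0.379063, cos β = -0.925371, cos(α−β) = 0.992757, d² = 112.900227. Work in radians in the unit-radius frame; every candidate has L = ρ·(t + p + q).
LSL: p² = 2 + d² − 2cos(α−β) + 2d(sin α − sin β) = 115.218856; p = √p² = 10.734005; φ = atan2(cos β − cos α, d + sin α − sin β) = -0.004867 rad; t = (φ − α) mod 2π = 3.645937 rad, q = (β − φ) mod 2π = 2.757676 rad → L = 1.26·(3.645937 + 10.734005 + 2.757676) = 1.26·17.137618 = 21.593398 m
RSR: p² = 2 + d² − 2cos(α−β) + 2d(sin β − sin α) = 110.610568; p = √p² = 10.517156; φ = atan2(cos α − cos β, d − sin α + sin β) = 0.004967 rad; t = (α − φ) mod 2π = 2.627414 rad, q = (φ − β) mod 2π = 3.535344 rad → L = 1.26·(2.627414 + 10.517156 + 3.535344) = 1.26·16.679913 = 21.016691 m
LSR: p² = d² − 2 + 2cos(α−β) + 2d(sin α + sin β) = 131.300762; p = √p² = 11.458654; φ = atan2(−cos α − cos β, d + sin α + sin β) − atan2(−2, p) = 0.328041 rad; t = (φ − α) mod 2π = 3.978845 rad, q = (φ − β) mod 2π = 3.858417 rad → L = 1.26·(3.978845 + 11.458654 + 3.858417) = 1.26·19.295917 = 24.312855 m
RSL: p² = d² − 2 + 2cos(α−β) − 2d(sin α + sin β) = 94.470721; p = √p² = 9.719605; φ = atan2(cos α + cos β, d − sin α − sin β) − atan2(2, p) = -0.385185 rad; t = (α − φ) mod 2π = 3.017567 rad, q = (β − φ) mod 2π = 3.137994 rad → L = 1.26·(3.017567 + 9.719605 + 3.137994) = 1.26·15.875166 = 20.002709 m
RLR: c = (6 − d² + 2cos(α−β) + 2d(sin α − sin β))/8 = -12.826321, |c| > 1 → infeasible
LRL: c = (6 − d² + 2cos(α−β) − 2d(sin α − sin β))/8 = -13.402357, |c| > 1 → infeasible
Shortest: RSL with L = 20.002709 m ≈ 20.0027 m
Convert RSL to answer units (arcs ×180/π): t = 3.017567·180/π = 172.8938°, p = ρ·p = 1.26·9.719605 = 12.2467 m, q = 3.137994·180/π = 179.7938°, L = 20.0027 m.

RSL: t = 172.8938°, p = 12.2467 m, q = 179.7938°, L = 20.0027 m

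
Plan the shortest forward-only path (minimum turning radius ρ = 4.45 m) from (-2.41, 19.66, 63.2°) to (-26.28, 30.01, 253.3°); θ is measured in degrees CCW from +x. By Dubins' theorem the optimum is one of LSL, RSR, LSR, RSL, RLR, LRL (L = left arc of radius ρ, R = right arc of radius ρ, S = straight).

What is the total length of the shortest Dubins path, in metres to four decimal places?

Let ψ = atan2(Δy, Δx) = atan2(10.35, -23.87) = 156.5585° be the start→goal bearing.
Normalize: d = |goal − start| / ρ = 26.017290/4.45 = 5.846582, α = (θ_start − ψ) mod 360° = 266.6415° = 4.653772 rad, β = (θ_goal − ψ) mod 360° = 96.7415° = 1.688458 rad.
Common terms: sin α = -0.998283, cos α = -0.058583, sin β = 0.993086, cos β = -0.117390, cos(α−β) = -0.984503, d² = 34.182522. Work in radians in the unit-radius frame; every candidate has L = ρ·(t + p + q).
LSL: p² = 2 + d² − 2cos(α−β) + 2d(sin α − sin β) = 14.866131; p = √p² = 3.855662; φ = atan2(cos β − cos α, d + sin α − sin β) = -0.015253 rad; t = (φ − α) mod 2π = 1.614161 rad, q = (β − φ) mod 2π = 1.703710 rad → L = 4.45·(1.614161 + 3.855662 + 1.703710) = 4.45·7.173533 = 31.922222 m
RSR: p² = 2 + d² − 2cos(α−β) + 2d(sin β − sin α) = 61.436927; p = √p² = 7.838171; φ = atan2(cos α − cos β, d − sin α + sin β) = 0.007503 rad; t = (α − φ) mod 2π = 4.646269 rad, q = (φ − β) mod 2π = 4.602230 rad → L = 4.45·(4.646269 + 7.838171 + 4.602230) = 4.45·17.086671 = 76.035685 m
LSR: p² = d² − 2 + 2cos(α−β) + 2d(sin α + sin β) = 30.152751; p = √p² = 5.491152; φ = atan2(−cos α − cos β, d + sin α + sin β) − atan2(−2, p) = 0.379405 rad; t = (φ − α) mod 2π = 2.008818 rad, q = (φ − β) mod 2π = 4.974132 rad → L = 4.45·(2.008818 + 5.491152 + 4.974132) = 4.45·12.474102 = 55.509756 m
RSL: p² = d² − 2 + 2cos(α−β) − 2d(sin α + sin β) = 30.274281; p = √p² = 5.502207; φ = atan2(cos α + cos β, d − sin α − sin β) − atan2(2, p) = -0.378705 rad; t = (α − φ) mod 2π = 5.032477 rad, q = (β − φ) mod 2π = 2.067162 rad → L = 4.45·(5.032477 + 5.502207 + 2.067162) = 4.45·12.601846 = 56.078215 m
RLR: c = (6 − d² + 2cos(α−β) + 2d(sin α − sin β))/8 = -6.679616, |c| > 1 → infeasible
LRL: c = (6 − d² + 2cos(α−β) − 2d(sin α − sin β))/8 = -0.858266; p = 2π − arccos c = 3.680507 rad; φ = atan2(cos β − cos α, d + sin α − sin β) = -0.015253 rad; t = (φ − α + p/2) mod 2π = 3.454414 rad, q = (β − α − t + p) mod 2π = 3.543964 rad → L = 4.45·(3.454414 + 3.680507 + 3.543964) = 4.45·10.678885 = 47.521038 m
Shortest: LSL with L = 31.922222 m ≈ 31.9222 m

31.9222 m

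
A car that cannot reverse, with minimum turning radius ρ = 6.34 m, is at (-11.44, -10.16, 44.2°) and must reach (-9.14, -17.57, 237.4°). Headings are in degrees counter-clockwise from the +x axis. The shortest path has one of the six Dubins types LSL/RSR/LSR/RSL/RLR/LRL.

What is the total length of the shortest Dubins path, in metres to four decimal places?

Let ψ = atan2(Δy, Δx) = atan2(-7.41, 2.30) = -72.7561° be the start→goal bearing.
Normalize: d = |goal − start| / ρ = 7.758743/6.34 = 1.223777, α = (θ_start − ψ) mod 360° = 116.9561° = 2.041269 rad, β = (θ_goal − ψ) mod 360° = 310.1561° = 5.413245 rad.
Common terms: sin α = 0.891354, cos α = -0.453308, sin β = -0.764290, cos β = 0.644872, cos(α−β) = -0.973579, d² = 1.497629. Work in radians in the unit-radius frame; every candidate has L = ρ·(t + p + q).
LSL: p² = 2 + d² − 2cos(α−β) + 2d(sin α − sin β) = 9.497064; p = √p² = 3.081731; φ = atan2(cos β − cos α, d + sin α − sin β) = 0.364360 rad; t = (φ − α) mod 2π = 4.606277 rad, q = (β − φ) mod 2π = 5.048885 rad → L = 6.34·(4.606277 + 3.081731 + 5.048885) = 6.34·12.736892 = 80.751896 m
RSR: p² = 2 + d² − 2cos(α−β) + 2d(sin β − sin α) = 1.392509; p = √p² = 1.180046; φ = atan2(cos α − cos β, d − sin α + sin β) = -1.945477 rad; t = (α − φ) mod 2π = 3.986746 rad, q = (φ − β) mod 2π = 5.207648 rad → L = 6.34·(3.986746 + 1.180046 + 5.207648) = 6.34·10.374441 = 65.773955 m
LSR: p² = d² − 2 + 2cos(α−β) + 2d(sin α + sin β) = -2.138533 < 0 → infeasible
RSL: p² = d² − 2 + 2cos(α−β) − 2d(sin α + sin β) = -2.760524 < 0 → infeasible
RLR: c = (6 − d² + 2cos(α−β) + 2d(sin α − sin β))/8 = 0.825936; p = 2π − arccos c = 5.684250 rad; φ = atan2(cos α − cos β, d − sin α + sin β) = -1.945477 rad; t = (α − φ + p/2) mod 2π = 0.545686 rad, q = (α − β − t + p) mod 2π = 1.766588 rad → L = 6.34·(0.545686 + 5.684250 + 1.766588) = 6.34·7.996524 = 50.697961 m
LRL: c = (6 − d² + 2cos(α−β) − 2d(sin α − sin β))/8 = -0.187133; p = 2π − arccos c = 4.524146 rad; φ = atan2(cos β − cos α, d + sin α − sin β) = 0.364360 rad; t = (φ − α + p/2) mod 2π = 0.585164 rad, q = (β − α − t + p) mod 2π = 1.027773 rad → L = 6.34·(0.585164 + 4.524146 + 1.027773) = 6.34·6.137083 = 38.909107 m
Shortest: LRL with L = 38.909107 m ≈ 38.9091 m

38.9091 m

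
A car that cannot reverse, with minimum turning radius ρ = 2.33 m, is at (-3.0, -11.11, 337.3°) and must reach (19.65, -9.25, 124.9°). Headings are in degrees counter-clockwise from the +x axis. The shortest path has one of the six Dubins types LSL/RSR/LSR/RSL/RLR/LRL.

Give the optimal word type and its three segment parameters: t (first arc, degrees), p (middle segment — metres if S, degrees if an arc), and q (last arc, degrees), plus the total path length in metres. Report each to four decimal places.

Let ψ = atan2(Δy, Δx) = atan2(1.86, 22.65) = 4.6946° be the start→goal bearing.
Normalize: d = |goal − start| / ρ = 22.726243/2.33 = 9.753752, α = (θ_start − ψ) mod 360° = 332.6054° = 5.805060 rad, β = (θ_goal − ψ) mod 360° = 120.2054° = 2.097981 rad.
Common terms: sin α = -0.460115, cos α = 0.887859, sin β = 0.864227, cos β = -0.503102, cos(α−β) = -0.844328, d² = 95.135681. Work in radians in the unit-radius frame; every candidate has L = ρ·(t + p + q).
LSL: p² = 2 + d² − 2cos(α−β) + 2d(sin α − sin β) = 72.989724; p = √p² = 8.543402; φ = atan2(cos β − cos α, d + sin α − sin β) = -0.163539 rad; t = (φ − α) mod 2π = 0.314586 rad, q = (β − φ) mod 2π = 2.261520 rad → L = 2.33·(0.314586 + 8.543402 + 2.261520) = 2.33·11.119508 = 25.908454 m
RSR: p² = 2 + d² − 2cos(α−β) + 2d(sin β − sin α) = 124.658950; p = √p² = 11.165077; φ = atan2(cos α − cos β, d − sin α + sin β) = 0.124906 rad; t = (α − φ) mod 2π = 5.680154 rad, q = (φ − β) mod 2π = 4.310110 rad → L = 2.33·(5.680154 + 11.165077 + 4.310110) = 2.33·21.155342 = 49.291947 m
LSR: p² = d² − 2 + 2cos(α−β) + 2d(sin α + sin β) = 99.330235; p = √p² = 9.966455; φ = atan2(−cos α − cos β, d + sin α + sin β) − atan2(−2, p) = 0.160183 rad; t = (φ − α) mod 2π = 0.638308 rad, q = (φ − β) mod 2π = 4.345388 rad → L = 2.33·(0.638308 + 9.966455 + 4.345388) = 2.33·14.950151 = 34.833852 m
RSL: p² = d² − 2 + 2cos(α−β) − 2d(sin α + sin β) = 83.563816; p = √p² = 9.141325; φ = atan2(cos α + cos β, d − sin α − sin β) − atan2(2, p) = -0.174264 rad; t = (α − φ) mod 2π = 5.979324 rad, q = (β − φ) mod 2π = 2.272245 rad → L = 2.33·(5.979324 + 9.141325 + 2.272245) = 2.33·17.392893 = 40.525442 m
RLR: c = (6 − d² + 2cos(α−β) + 2d(sin α − sin β))/8 = -14.582369, |c| > 1 → infeasible
LRL: c = (6 − d² + 2cos(α−β) − 2d(sin α − sin β))/8 = -8.123716, |c| > 1 → infeasible
Shortest: LSL with L = 25.908454 m ≈ 25.9085 m
Convert LSL to answer units (arcs ×180/π): t = 0.314586·180/π = 18.0244°, p = ρ·p = 2.33·8.543402 = 19.9061 m, q = 2.261520·180/π = 129.5756°, L = 25.9085 m.

LSL: t = 18.0244°, p = 19.9061 m, q = 129.5756°, L = 25.9085 m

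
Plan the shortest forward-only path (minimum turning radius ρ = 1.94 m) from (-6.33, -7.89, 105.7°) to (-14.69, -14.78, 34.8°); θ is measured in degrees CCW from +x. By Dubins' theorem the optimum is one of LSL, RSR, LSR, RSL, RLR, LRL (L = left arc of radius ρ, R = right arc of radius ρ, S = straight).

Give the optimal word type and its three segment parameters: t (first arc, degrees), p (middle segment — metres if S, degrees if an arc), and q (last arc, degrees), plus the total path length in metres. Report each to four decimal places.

Let ψ = atan2(Δy, Δx) = atan2(-6.89, -8.36) = -140.5059° be the start→goal bearing.
Normalize: d = |goal − start| / ρ = 10.833361/1.94 = 5.584206, α = (θ_start − ψ) mod 360° = 246.2059° = 4.297104 rad, β = (θ_goal − ψ) mod 360° = 175.3059° = 3.059666 rad.
Common terms: sin α = -0.915001, cos α = -0.403451, sin β = 0.081835, cos β = -0.996646, cos(α−β) = 0.327218, d² = 31.183362. Work in radians in the unit-radius frame; every candidate has L = ρ·(t + p + q).
LSL: p² = 2 + d² − 2cos(α−β) + 2d(sin α − sin β) = 21.395841; p = √p² = 4.625564; φ = atan2(cos β − cos α, d + sin α − sin β) = -0.128597 rad; t = (φ − α) mod 2π = 1.857484 rad, q = (β − φ) mod 2π = 3.188263 rad → L = 1.94·(1.857484 + 4.625564 + 3.188263) = 1.94·9.671311 = 18.762343 m
RSR: p² = 2 + d² − 2cos(α−β) + 2d(sin β − sin α) = 43.662011; p = √p² = 6.607724; φ = atan2(cos α − cos β, d − sin α + sin β) = 0.089894 rad; t = (α − φ) mod 2π = 4.207210 rad, q = (φ − β) mod 2π = 3.313414 rad → L = 1.94·(4.207210 + 6.607724 + 3.313414) = 1.94·14.128347 = 27.408994 m
LSR: p² = d² − 2 + 2cos(α−β) + 2d(sin α + sin β) = 20.532656; p = √p² = 4.531297; φ = atan2(−cos α − cos β, d + sin α + sin β) − atan2(−2, p) = 0.702239 rad; t = (φ − α) mod 2π = 2.688320 rad, q = (φ − β) mod 2π = 3.925758 rad → L = 1.94·(2.688320 + 4.531297 + 3.925758) = 1.94·11.145375 = 21.622028 m
RSL: p² = d² − 2 + 2cos(α−β) − 2d(sin α + sin β) = 39.142939; p = √p² = 6.256432; φ = atan2(cos α + cos β, d − sin α − sin β) − atan2(2, p) = -0.524211 rad; t = (α − φ) mod 2π = 4.821315 rad, q = (β − φ) mod 2π = 3.583877 rad → L = 1.94·(4.821315 + 6.256432 + 3.583877) = 1.94·14.661624 = 28.443551 m
RLR: c = (6 − d² + 2cos(α−β) + 2d(sin α − sin β))/8 = -4.457751, |c| > 1 → infeasible
LRL: c = (6 − d² + 2cos(α−β) − 2d(sin α − sin β))/8 = -1.674480, |c| > 1 → infeasible
Shortest: LSL with L = 18.762343 m ≈ 18.7623 m
Convert LSL to answer units (arcs ×180/π): t = 1.857484·180/π = 106.4260°, p = ρ·p = 1.94·4.625564 = 8.9736 m, q = 3.188263·180/π = 182.6740°, L = 18.7623 m.

LSL: t = 106.4260°, p = 8.9736 m, q = 182.6740°, L = 18.7623 m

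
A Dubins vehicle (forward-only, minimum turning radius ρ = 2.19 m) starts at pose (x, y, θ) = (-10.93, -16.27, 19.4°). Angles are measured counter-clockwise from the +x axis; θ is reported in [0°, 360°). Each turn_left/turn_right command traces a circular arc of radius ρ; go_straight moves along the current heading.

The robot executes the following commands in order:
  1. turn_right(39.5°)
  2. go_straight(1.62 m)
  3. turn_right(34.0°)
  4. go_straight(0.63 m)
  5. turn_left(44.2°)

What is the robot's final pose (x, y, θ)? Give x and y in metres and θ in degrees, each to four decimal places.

set_pose: (x, y, θ) = (-10.9300, -16.2700, 19.4000°), ρ = 2.19
turn_right(39.5°): centre at ρ to the right, rotate −39.5° → (-9.4500, -16.2790, -20.1000° ≡ 339.9000°)
go_straight(1.62): x += 1.62·cos θ, y += 1.62·sin θ → (-7.9286, -16.8358, 339.9000°)
turn_right(34.0°): centre at ρ to the right, rotate −34.0° → (-6.9072, -17.6082, 305.9000°)
go_straight(0.63): x += 0.63·cos θ, y += 0.63·sin θ → (-6.5378, -18.1186, 305.9000°)
turn_left(44.2°): centre at ρ to the left, rotate +44.2° → (-5.1404, -18.9918, 350.1000°)

(-5.1404, -18.9918, 350.1000°)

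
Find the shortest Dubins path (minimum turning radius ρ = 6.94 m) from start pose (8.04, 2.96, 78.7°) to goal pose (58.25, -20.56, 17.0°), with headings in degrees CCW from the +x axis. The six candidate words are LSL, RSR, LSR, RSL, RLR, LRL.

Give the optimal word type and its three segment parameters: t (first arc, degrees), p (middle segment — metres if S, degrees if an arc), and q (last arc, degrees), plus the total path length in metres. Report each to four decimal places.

RSL: t = 117.5709°, p = 41.9553 m, q = 55.8709°, L = 62.9636 m

Let ψ = atan2(Δy, Δx) = atan2(-23.52, 50.21) = -25.0999° be the start→goal bearing.
Normalize: d = |goal − start| / ρ = 55.445780/6.94 = 7.989305, α = (θ_start − ψ) mod 360° = 103.7999° = 1.811650 rad, β = (θ_goal − ψ) mod 360° = 42.0999° = 0.734782 rad.
Common terms: sin α = 0.971135, cos α = -0.238532, sin β = 0.670426, cos β = 0.741977, cos(α−β) = 0.474088, d² = 63.829002. Work in radians in the unit-radius frame; every candidate has L = ρ·(t + p + q).
LSL: p² = 2 + d² − 2cos(α−β) + 2d(sin α − sin β) = 69.685737; p = √p² = 8.347798; φ = atan2(cos β − cos α, d + sin α − sin β) = 0.117729 rad; t = (φ − α) mod 2π = 4.589264 rad, q = (β − φ) mod 2π = 0.617053 rad → L = 6.94·(4.589264 + 8.347798 + 0.617053) = 6.94·13.554115 = 94.065562 m
RSR: p² = 2 + d² − 2cos(α−β) + 2d(sin β − sin α) = 60.075913; p = √p² = 7.750865; φ = atan2(cos α − cos β, d − sin α + sin β) = -0.126843 rad; t = (α − φ) mod 2π = 1.938493 rad, q = (φ − β) mod 2π = 5.421560 rad → L = 6.94·(1.938493 + 7.750865 + 5.421560) = 6.94·15.110919 = 104.869776 m
LSR: p² = d² − 2 + 2cos(α−β) + 2d(sin α + sin β) = 89.007030; p = √p² = 9.434354; φ = atan2(−cos α − cos β, d + sin α + sin β) − atan2(−2, p) = 0.156672 rad; t = (φ − α) mod 2π = 4.628207 rad, q = (φ − β) mod 2π = 5.705075 rad → L = 6.94·(4.628207 + 9.434354 + 5.705075) = 6.94·19.767636 = 137.187391 m
RSL: p² = d² − 2 + 2cos(α−β) − 2d(sin α + sin β) = 36.547326; p = √p² = 6.045438; φ = atan2(cos α + cos β, d − sin α − sin β) − atan2(2, p) = -0.240349 rad; t = (α − φ) mod 2π = 2.051999 rad, q = (β − φ) mod 2π = 0.975131 rad → L = 6.94·(2.051999 + 6.045438 + 0.975131) = 6.94·9.072569 = 62.963628 m
RLR: c = (6 − d² + 2cos(α−β) + 2d(sin α − sin β))/8 = -6.509489, |c| > 1 → infeasible
LRL: c = (6 − d² + 2cos(α−β) − 2d(sin α − sin β))/8 = -7.710717, |c| > 1 → infeasible
Shortest: RSL with L = 62.963628 m ≈ 62.9636 m
Convert RSL to answer units (arcs ×180/π): t = 2.051999·180/π = 117.5709°, p = ρ·p = 6.94·6.045438 = 41.9553 m, q = 0.975131·180/π = 55.8709°, L = 62.9636 m.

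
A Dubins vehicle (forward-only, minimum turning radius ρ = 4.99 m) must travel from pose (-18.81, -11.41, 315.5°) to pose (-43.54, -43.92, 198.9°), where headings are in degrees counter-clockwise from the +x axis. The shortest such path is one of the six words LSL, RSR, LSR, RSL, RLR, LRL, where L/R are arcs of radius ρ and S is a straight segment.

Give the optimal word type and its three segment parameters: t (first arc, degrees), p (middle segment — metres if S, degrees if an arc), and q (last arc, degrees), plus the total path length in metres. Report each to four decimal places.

Let ψ = atan2(Δy, Δx) = atan2(-32.51, -24.73) = -127.2598° be the start→goal bearing.
Normalize: d = |goal − start| / ρ = 40.846946/4.99 = 8.185761, α = (θ_start − ψ) mod 360° = 82.7598° = 1.444432 rad, β = (θ_goal − ψ) mod 360° = 326.1598° = 5.692563 rad.
Common terms: sin α = 0.992027, cos α = 0.126028, sin β = -0.556878, cos β = 0.830594, cos(α−β) = -0.447759, d² = 67.006679. Work in radians in the unit-radius frame; every candidate has L = ρ·(t + p + q).
LSL: p² = 2 + d² − 2cos(α−β) + 2d(sin α − sin β) = 95.260119; p = √p² = 9.760129; φ = atan2(cos β − cos α, d + sin α − sin β) = 0.072251 rad; t = (φ − α) mod 2π = 4.911004 rad, q = (β − φ) mod 2π = 5.620312 rad → L = 4.99·(4.911004 + 9.760129 + 5.620312) = 4.99·20.291446 = 101.254314 m
RSR: p² = 2 + d² − 2cos(α−β) + 2d(sin β − sin α) = 44.544275; p = √p² = 6.674150; φ = atan2(cos α − cos β, d − sin α + sin β) = -0.105763 rad; t = (α − φ) mod 2π = 1.550195 rad, q = (φ − β) mod 2π = 0.484859 rad → L = 4.99·(1.550195 + 6.674150 + 0.484859) = 4.99·8.709204 = 43.458926 m
LSR: p² = d² − 2 + 2cos(α−β) + 2d(sin α + sin β) = 71.235209; p = √p² = 8.440095; φ = atan2(−cos α − cos β, d + sin α + sin β) − atan2(−2, p) = 0.122159 rad; t = (φ − α) mod 2π = 4.960913 rad, q = (φ − β) mod 2π = 0.712781 rad → L = 4.99·(4.960913 + 8.440095 + 0.712781) = 4.99·14.113789 = 70.427808 m
RSL: p² = d² − 2 + 2cos(α−β) − 2d(sin α + sin β) = 56.987112; p = √p² = 7.548981; φ = atan2(cos α + cos β, d − sin α − sin β) − atan2(2, p) = -0.136182 rad; t = (α − φ) mod 2π = 1.580614 rad, q = (β − φ) mod 2π = 5.828745 rad → L = 4.99·(1.580614 + 7.548981 + 5.828745) = 4.99·14.958340 = 74.642116 m
RLR: c = (6 − d² + 2cos(α−β) + 2d(sin α − sin β))/8 = -4.568034, |c| > 1 → infeasible
LRL: c = (6 − d² + 2cos(α−β) − 2d(sin α − sin β))/8 = -10.907515, |c| > 1 → infeasible
Shortest: RSR with L = 43.458926 m ≈ 43.4589 m
Convert RSR to answer units (arcs ×180/π): t = 1.550195·180/π = 88.8197°, p = ρ·p = 4.99·6.674150 = 33.3040 m, q = 0.484859·180/π = 27.7803°, L = 43.4589 m.

RSR: t = 88.8197°, p = 33.3040 m, q = 27.7803°, L = 43.4589 m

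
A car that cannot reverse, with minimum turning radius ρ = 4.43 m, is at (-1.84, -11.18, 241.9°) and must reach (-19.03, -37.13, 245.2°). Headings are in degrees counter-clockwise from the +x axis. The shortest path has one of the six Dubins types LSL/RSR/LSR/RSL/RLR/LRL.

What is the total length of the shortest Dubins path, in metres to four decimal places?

31.1304 m

Let ψ = atan2(Δy, Δx) = atan2(-25.95, -17.19) = -123.5216° be the start→goal bearing.
Normalize: d = |goal − start| / ρ = 31.127136/4.43 = 7.026442, α = (θ_start − ψ) mod 360° = 5.4216° = 0.094625 rad, β = (θ_goal − ψ) mod 360° = 8.7216° = 0.152221 rad.
Common terms: sin α = 0.094484, cos α = 0.995526, sin β = 0.151633, cos β = 0.988437, cos(α−β) = 0.998342, d² = 49.370881. Work in radians in the unit-radius frame; every candidate has L = ρ·(t + p + q).
LSL: p² = 2 + d² − 2cos(α−β) + 2d(sin α − sin β) = 48.571077; p = √p² = 6.969295; φ = atan2(cos β − cos α, d + sin α − sin β) = -0.001017 rad; t = (φ − α) mod 2π = 6.187543 rad, q = (β − φ) mod 2π = 0.153238 rad → L = 4.43·(6.187543 + 6.969295 + 0.153238) = 4.43·13.310076 = 58.963639 m
RSR: p² = 2 + d² − 2cos(α−β) + 2d(sin β − sin α) = 50.177317; p = √p² = 7.083595; φ = atan2(cos α − cos β, d − sin α + sin β) = 0.001001 rad; t = (α − φ) mod 2π = 0.093624 rad, q = (φ − β) mod 2π = 6.131966 rad → L = 4.43·(0.093624 + 7.083595 + 6.131966) = 4.43·13.309184 = 58.959687 m
LSR: p² = d² − 2 + 2cos(α−β) + 2d(sin α + sin β) = 52.826217; p = √p² = 7.268165; φ = atan2(−cos α − cos β, d + sin α + sin β) − atan2(−2, p) = 0.002206 rad; t = (φ − α) mod 2π = 6.190766 rad, q = (φ − β) mod 2π = 6.133171 rad → L = 4.43·(6.190766 + 7.268165 + 6.133171) = 4.43·19.592102 = 86.793010 m
RSL: p² = d² − 2 + 2cos(α−β) − 2d(sin α + sin β) = 45.908912; p = √p² = 6.775612; φ = atan2(cos α + cos β, d − sin α − sin β) − atan2(2, p) = -0.002366 rad; t = (α − φ) mod 2π = 0.096991 rad, q = (β − φ) mod 2π = 0.154587 rad → L = 4.43·(0.096991 + 6.775612 + 0.154587) = 4.43·7.027189 = 31.130447 m
RLR: c = (6 − d² + 2cos(α−β) + 2d(sin α − sin β))/8 = -5.272165, |c| > 1 → infeasible
LRL: c = (6 − d² + 2cos(α−β) − 2d(sin α − sin β))/8 = -5.071385, |c| > 1 → infeasible
Shortest: RSL with L = 31.130447 m ≈ 31.1304 m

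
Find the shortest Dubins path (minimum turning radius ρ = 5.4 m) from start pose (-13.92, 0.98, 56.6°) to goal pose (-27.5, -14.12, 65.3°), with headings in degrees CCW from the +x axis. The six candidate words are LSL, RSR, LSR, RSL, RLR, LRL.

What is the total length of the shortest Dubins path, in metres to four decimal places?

Let ψ = atan2(Δy, Δx) = atan2(-15.10, -13.58) = -131.9662° be the start→goal bearing.
Normalize: d = |goal − start| / ρ = 20.308284/5.4 = 3.760793, α = (θ_start − ψ) mod 360° = 188.5662° = 3.291102 rad, β = (θ_goal − ψ) mod 360° = 197.2662° = 3.442945 rad.
Common terms: sin α = -0.148953, cos α = -0.988844, sin β = -0.296812, cos β = -0.954936, cos(α−β) = 0.988494, d² = 14.143567. Work in radians in the unit-radius frame; every candidate has L = ρ·(t + p + q).
LSL: p² = 2 + d² − 2cos(α−β) + 2d(sin α − sin β) = 15.278717; p = √p² = 3.908800; φ = atan2(cos β − cos α, d + sin α − sin β) = 0.008675 rad; t = (φ − α) mod 2π = 3.000759 rad, q = (β − φ) mod 2π = 3.434270 rad → L = 5.4·(3.000759 + 3.908800 + 3.434270) = 5.4·10.343829 = 55.856676 m
RSR: p² = 2 + d² − 2cos(α−β) + 2d(sin β − sin α) = 13.054440; p = √p² = 3.613093; φ = atan2(cos α − cos β, d − sin α + sin β) = -0.009385 rad; t = (α − φ) mod 2π = 3.300487 rad, q = (φ − β) mod 2π = 2.830855 rad → L = 5.4·(3.300487 + 3.613093 + 2.830855) = 5.4·9.744435 = 52.619947 m
LSR: p² = d² − 2 + 2cos(α−β) + 2d(sin α + sin β) = 10.767694; p = √p² = 3.281416; φ = atan2(−cos α − cos β, d + sin α + sin β) − atan2(−2, p) = 1.077696 rad; t = (φ − α) mod 2π = 4.069779 rad, q = (φ − β) mod 2π = 3.917935 rad → L = 5.4·(4.069779 + 3.281416 + 3.917935) = 5.4·11.269131 = 60.853308 m
RSL: p² = d² − 2 + 2cos(α−β) − 2d(sin α + sin β) = 17.473415; p = √p² = 4.180121; φ = atan2(cos α + cos β, d − sin α − sin β) − atan2(2, p) = -0.879120 rad; t = (α − φ) mod 2π = 4.170222 rad, q = (β − φ) mod 2π = 4.322066 rad → L = 5.4·(4.170222 + 4.180121 + 4.322066) = 5.4·12.672409 = 68.431010 m
RLR: c = (6 − d² + 2cos(α−β) + 2d(sin α − sin β))/8 = -0.631805; p = 2π − arccos c = 4.028509 rad; φ = atan2(cos α − cos β, d − sin α + sin β) = -0.009385 rad; t = (α − φ + p/2) mod 2π = 5.314741 rad, q = (α − β − t + p) mod 2π = 4.845109 rad → L = 5.4·(5.314741 + 4.028509 + 4.845109) = 5.4·14.188360 = 76.617145 m
LRL: c = (6 − d² + 2cos(α−β) − 2d(sin α − sin β))/8 = -0.909840; p = 2π − arccos c = 3.569492 rad; φ = atan2(cos β − cos α, d + sin α − sin β) = 0.008675 rad; t = (φ − α + p/2) mod 2π = 4.785504 rad, q = (β − α − t + p) mod 2π = 5.219016 rad → L = 5.4·(4.785504 + 3.569492 + 5.219016) = 5.4·13.574012 = 73.299665 m
Shortest: RSR with L = 52.619947 m ≈ 52.6199 m

52.6199 m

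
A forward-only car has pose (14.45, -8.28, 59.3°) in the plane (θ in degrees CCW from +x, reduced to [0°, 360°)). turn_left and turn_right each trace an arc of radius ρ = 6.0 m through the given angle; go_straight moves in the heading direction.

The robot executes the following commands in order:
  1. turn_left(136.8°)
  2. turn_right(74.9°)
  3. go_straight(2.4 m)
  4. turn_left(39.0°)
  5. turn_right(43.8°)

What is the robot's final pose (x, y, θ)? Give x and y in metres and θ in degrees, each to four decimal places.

(-6.8539, 10.7719, 116.4000°)

set_pose: (x, y, θ) = (14.4500, -8.2800, 59.3000°), ρ = 6.0
turn_left(136.8°): centre at ρ to the left, rotate +136.8° → (7.6270, 0.5479, 196.1000°)
turn_right(74.9°): centre at ρ to the right, rotate −74.9° → (0.8309, 3.2044, 121.2000°)
go_straight(2.4): x += 2.4·cos θ, y += 2.4·sin θ → (-0.4123, 5.2573, 121.2000°)
turn_left(39.0°): centre at ρ to the left, rotate +39.0° → (-3.5121, 7.7944, 160.2000°)
turn_right(43.8°): centre at ρ to the right, rotate −43.8° → (-6.8539, 10.7719, 116.4000°)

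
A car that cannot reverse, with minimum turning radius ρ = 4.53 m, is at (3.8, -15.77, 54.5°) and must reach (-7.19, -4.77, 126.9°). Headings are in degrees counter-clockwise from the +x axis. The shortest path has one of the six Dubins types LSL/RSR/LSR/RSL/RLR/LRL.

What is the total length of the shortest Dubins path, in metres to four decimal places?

Let ψ = atan2(Δy, Δx) = atan2(11.00, -10.99) = 134.9739° be the start→goal bearing.
Normalize: d = |goal − start| / ρ = 15.549280/4.53 = 3.432512, α = (θ_start − ψ) mod 360° = 279.5261° = 4.878650 rad, β = (θ_goal − ψ) mod 360° = 351.9261° = 6.142268 rad.
Common terms: sin α = -0.986210, cos α = 0.165496, sin β = -0.140451, cos β = 0.990088, cos(α−β) = 0.302370, d² = 11.782139. Work in radians in the unit-radius frame; every candidate has L = ρ·(t + p + q).
LSL: p² = 2 + d² − 2cos(α−β) + 2d(sin α − sin β) = 7.371240; p = √p² = 2.715003; φ = atan2(cos β − cos α, d + sin α − sin β) = 0.308591 rad; t = (φ − α) mod 2π = 1.713126 rad, q = (β − φ) mod 2π = 5.833677 rad → L = 4.53·(1.713126 + 2.715003 + 5.833677) = 4.53·10.261807 = 46.485984 m
RSR: p² = 2 + d² − 2cos(α−β) + 2d(sin β − sin α) = 18.983558; p = √p² = 4.357013; φ = atan2(cos α − cos β, d − sin α + sin β) = -0.190405 rad; t = (α − φ) mod 2π = 5.069055 rad, q = (φ − β) mod 2π = 6.233698 rad → L = 4.53·(5.069055 + 4.357013 + 6.233698) = 4.53·15.659765 = 70.938735 m
LSR: p² = d² − 2 + 2cos(α−β) + 2d(sin α + sin β) = 2.652321; p = √p² = 1.628595; φ = atan2(−cos α − cos β, d + sin α + sin β) − atan2(−2, p) = 0.422829 rad; t = (φ − α) mod 2π = 1.827364 rad, q = (φ − β) mod 2π = 0.563745 rad → L = 4.53·(1.827364 + 1.628595 + 0.563745) = 4.53·4.019704 = 18.209260 m
RSL: p² = d² − 2 + 2cos(α−β) − 2d(sin α + sin β) = 18.121437; p = √p² = 4.256928; φ = atan2(cos α + cos β, d − sin α − sin β) − atan2(2, p) = -0.190980 rad; t = (α − φ) mod 2π = 5.069630 rad, q = (β − φ) mod 2π = 0.050063 rad → L = 4.53·(5.069630 + 4.256928 + 0.050063) = 4.53·9.376621 = 42.476091 m
RLR: c = (6 − d² + 2cos(α−β) + 2d(sin α − sin β))/8 = -1.372945, |c| > 1 → infeasible
LRL: c = (6 − d² + 2cos(α−β) − 2d(sin α − sin β))/8 = 0.078595; p = 2π − arccos c = 4.791065 rad; φ = atan2(cos β − cos α, d + sin α − sin β) = 0.308591 rad; t = (φ − α + p/2) mod 2π = 4.108659 rad, q = (β − α − t + p) mod 2π = 1.946024 rad → L = 4.53·(4.108659 + 4.791065 + 1.946024) = 4.53·10.845749 = 49.131241 m
Shortest: LSR with L = 18.209260 m ≈ 18.2093 m

18.2093 m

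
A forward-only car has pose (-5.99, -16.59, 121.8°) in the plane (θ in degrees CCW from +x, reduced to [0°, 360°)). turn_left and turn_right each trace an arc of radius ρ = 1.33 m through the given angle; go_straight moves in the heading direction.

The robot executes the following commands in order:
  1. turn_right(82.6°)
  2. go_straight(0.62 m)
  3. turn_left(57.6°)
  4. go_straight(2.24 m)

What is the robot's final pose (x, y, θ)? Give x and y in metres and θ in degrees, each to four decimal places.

set_pose: (x, y, θ) = (-5.9900, -16.5900, 121.8000°), ρ = 1.33
turn_right(82.6°): centre at ρ to the right, rotate −82.6° → (-5.7002, -14.8585, 39.2000°)
go_straight(0.62): x += 0.62·cos θ, y += 0.62·sin θ → (-5.2198, -14.4666, 39.2000°)
turn_left(57.6°): centre at ρ to the left, rotate +57.6° → (-4.7397, -13.2785, 96.8000°)
go_straight(2.24): x += 2.24·cos θ, y += 2.24·sin θ → (-5.0050, -11.0542, 96.8000°)

(-5.0050, -11.0542, 96.8000°)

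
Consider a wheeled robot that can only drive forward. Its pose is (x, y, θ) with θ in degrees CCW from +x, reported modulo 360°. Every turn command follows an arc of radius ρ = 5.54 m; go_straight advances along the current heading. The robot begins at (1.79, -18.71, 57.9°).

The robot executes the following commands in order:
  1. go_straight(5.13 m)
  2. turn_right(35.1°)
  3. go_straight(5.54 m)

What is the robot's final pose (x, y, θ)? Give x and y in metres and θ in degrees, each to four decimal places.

(12.1694, -10.0543, 22.8000°)

set_pose: (x, y, θ) = (1.7900, -18.7100, 57.9000°), ρ = 5.54
go_straight(5.13): x += 5.13·cos θ, y += 5.13·sin θ → (4.5161, -14.3643, 57.9000°)
turn_right(35.1°): centre at ρ to the right, rotate −35.1° → (7.0623, -12.2011, 22.8000°)
go_straight(5.54): x += 5.54·cos θ, y += 5.54·sin θ → (12.1694, -10.0543, 22.8000°)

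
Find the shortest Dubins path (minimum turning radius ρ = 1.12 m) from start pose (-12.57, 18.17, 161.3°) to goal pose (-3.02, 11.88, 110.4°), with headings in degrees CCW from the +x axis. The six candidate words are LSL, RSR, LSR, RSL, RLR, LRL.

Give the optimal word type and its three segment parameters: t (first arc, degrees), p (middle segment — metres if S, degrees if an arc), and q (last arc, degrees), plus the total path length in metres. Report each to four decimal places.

Let ψ = atan2(Δy, Δx) = atan2(-6.29, 9.55) = -33.3704° be the start→goal bearing.
Normalize: d = |goal − start| / ρ = 11.435322/1.12 = 10.210109, α = (θ_start − ψ) mod 360° = 194.6704° = 3.397640 rad, β = (θ_goal − ψ) mod 360° = 143.7704° = 2.509268 rad.
Common terms: sin α = -0.253259, cos α = -0.967399, sin β = 0.591022, cos β = -0.806656, cos(α−β) = 0.630676, d² = 104.246333. Work in radians in the unit-radius frame; every candidate has L = ρ·(t + p + q).
LSL: p² = 2 + d² − 2cos(α−β) + 2d(sin α − sin β) = 87.744582; p = √p² = 9.367208; φ = atan2(cos β − cos α, d + sin α − sin β) = 0.017161 rad; t = (φ − α) mod 2π = 2.902706 rad, q = (β − φ) mod 2π = 2.492107 rad → L = 1.12·(2.902706 + 9.367208 + 2.492107) = 1.12·14.762021 = 16.533463 m
RSR: p² = 2 + d² − 2cos(α−β) + 2d(sin β − sin α) = 122.225380; p = √p² = 11.055559; φ = atan2(cos α − cos β, d − sin α + sin β) = -0.014540 rad; t = (α − φ) mod 2π = 3.412180 rad, q = (φ − β) mod 2π = 3.759378 rad → L = 1.12·(3.412180 + 11.055559 + 3.759378) = 1.12·18.227117 = 20.414371 m
LSR: p² = d² − 2 + 2cos(α−β) + 2d(sin α + sin β) = 110.404874; p = √p² = 10.507372; φ = atan2(−cos α − cos β, d + sin α + sin β) − atan2(−2, p) = 0.354724 rad; t = (φ − α) mod 2π = 3.240269 rad, q = (φ − β) mod 2π = 4.128641 rad → L = 1.12·(3.240269 + 10.507372 + 4.128641) = 1.12·17.876282 = 20.021436 m
RSL: p² = d² − 2 + 2cos(α−β) − 2d(sin α + sin β) = 96.610495; p = √p² = 9.829064; φ = atan2(cos α + cos β, d − sin α − sin β) − atan2(2, p) = -0.378539 rad; t = (α − φ) mod 2π = 3.776180 rad, q = (β − φ) mod 2π = 2.887807 rad → L = 1.12·(3.776180 + 9.829064 + 2.887807) = 1.12·16.493051 = 18.472217 m
RLR: c = (6 − d² + 2cos(α−β) + 2d(sin α − sin β))/8 = -14.278173, |c| > 1 → infeasible
LRL: c = (6 − d² + 2cos(α−β) − 2d(sin α − sin β))/8 = -9.968073, |c| > 1 → infeasible
Shortest: LSL with L = 16.533463 m ≈ 16.5335 m
Convert LSL to answer units (arcs ×180/π): t = 2.902706·180/π = 166.3128°, p = ρ·p = 1.12·9.367208 = 10.4913 m, q = 2.492107·180/π = 142.7872°, L = 16.5335 m.

LSL: t = 166.3128°, p = 10.4913 m, q = 142.7872°, L = 16.5335 m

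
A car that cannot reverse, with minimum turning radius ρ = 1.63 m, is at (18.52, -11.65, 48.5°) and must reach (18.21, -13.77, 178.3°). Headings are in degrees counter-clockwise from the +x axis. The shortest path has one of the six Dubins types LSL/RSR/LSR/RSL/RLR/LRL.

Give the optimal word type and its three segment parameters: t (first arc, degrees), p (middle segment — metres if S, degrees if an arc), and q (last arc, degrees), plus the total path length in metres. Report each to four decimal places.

LRL: t = 2.8252°, p = 262.3997°, q = 29.3745°, L = 8.3810 m

Let ψ = atan2(Δy, Δx) = atan2(-2.12, -0.31) = -98.3192° be the start→goal bearing.
Normalize: d = |goal − start| / ρ = 2.142545/1.63 = 1.314445, α = (θ_start − ψ) mod 360° = 146.8192° = 2.562478 rad, β = (θ_goal − ψ) mod 360° = 276.6192° = 4.827916 rad.
Common terms: sin α = 0.547283, cos α = -0.836948, sin β = -0.993334, cos β = 0.115270, cos(α−β) = -0.640110, d² = 1.727765. Work in radians in the unit-radius frame; every candidate has L = ρ·(t + p + q).
LSL: p² = 2 + d² − 2cos(α−β) + 2d(sin α − sin β) = 9.058097; p = √p² = 3.009667; φ = atan2(cos β − cos α, d + sin α − sin β) = 0.321918 rad; t = (φ − α) mod 2π = 4.042625 rad, q = (β − φ) mod 2π = 4.505998 rad → L = 1.63·(4.042625 + 3.009667 + 4.505998) = 1.63·11.558290 = 18.840013 m
RSR: p² = 2 + d² − 2cos(α−β) + 2d(sin β − sin α) = 0.957872; p = √p² = 0.978710; φ = atan2(cos α − cos β, d − sin α + sin β) = -1.803996 rad; t = (α − φ) mod 2π = 4.366475 rad, q = (φ − β) mod 2π = 5.934458 rad → L = 1.63·(4.366475 + 0.978710 + 5.934458) = 1.63·11.279643 = 18.385818 m
LSR: p² = d² − 2 + 2cos(α−β) + 2d(sin α + sin β) = -2.725074 < 0 → infeasible
RSL: p² = d² − 2 + 2cos(α−β) − 2d(sin α + sin β) = -0.379834 < 0 → infeasible
RLR: c = (6 − d² + 2cos(α−β) + 2d(sin α − sin β))/8 = 0.880266; p = 2π − arccos c = 5.788811 rad; φ = atan2(cos α − cos β, d − sin α + sin β) = -1.803996 rad; t = (α − φ + p/2) mod 2π = 0.977695 rad, q = (α − β − t + p) mod 2π = 2.545679 rad → L = 1.63·(0.977695 + 5.788811 + 2.545679) = 1.63·9.312185 = 15.178862 m
LRL: c = (6 − d² + 2cos(α−β) − 2d(sin α − sin β))/8 = -0.132262; p = 2π − arccos c = 4.579738 rad; φ = atan2(cos β − cos α, d + sin α − sin β) = 0.321918 rad; t = (φ − α + p/2) mod 2π = 0.049308 rad, q = (β − α − t + p) mod 2π = 0.512682 rad → L = 1.63·(0.049308 + 4.579738 + 0.512682) = 1.63·5.141728 = 8.381017 m
Shortest: LRL with L = 8.381017 m ≈ 8.3810 m
Convert LRL to answer units (arcs ×180/π): t = 0.049308·180/π = 2.8252°, p = 4.579738·180/π = 262.3997°, q = 0.512682·180/π = 29.3745°, L = 8.3810 m.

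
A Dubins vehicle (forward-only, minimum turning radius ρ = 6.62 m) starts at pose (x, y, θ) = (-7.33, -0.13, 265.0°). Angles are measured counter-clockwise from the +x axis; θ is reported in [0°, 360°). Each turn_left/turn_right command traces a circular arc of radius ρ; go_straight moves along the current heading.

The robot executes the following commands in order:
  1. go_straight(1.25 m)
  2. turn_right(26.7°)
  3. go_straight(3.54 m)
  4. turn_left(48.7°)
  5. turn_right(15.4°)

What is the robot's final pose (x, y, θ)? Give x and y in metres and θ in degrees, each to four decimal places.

(-10.6732, -14.4535, 271.6000°)

set_pose: (x, y, θ) = (-7.3300, -0.1300, 265.0000°), ρ = 6.62
go_straight(1.25): x += 1.25·cos θ, y += 1.25·sin θ → (-7.4389, -1.3752, 265.0000°)
turn_right(26.7°): centre at ρ to the right, rotate −26.7° → (-8.4014, -4.2769, 238.3000°)
go_straight(3.54): x += 3.54·cos θ, y += 3.54·sin θ → (-10.2616, -7.2888, 238.3000°)
turn_left(48.7°): centre at ρ to the left, rotate +48.7° → (-10.9599, -12.7029, 287.0000°)
turn_right(15.4°): centre at ρ to the right, rotate −15.4° → (-10.6732, -14.4535, 271.6000°)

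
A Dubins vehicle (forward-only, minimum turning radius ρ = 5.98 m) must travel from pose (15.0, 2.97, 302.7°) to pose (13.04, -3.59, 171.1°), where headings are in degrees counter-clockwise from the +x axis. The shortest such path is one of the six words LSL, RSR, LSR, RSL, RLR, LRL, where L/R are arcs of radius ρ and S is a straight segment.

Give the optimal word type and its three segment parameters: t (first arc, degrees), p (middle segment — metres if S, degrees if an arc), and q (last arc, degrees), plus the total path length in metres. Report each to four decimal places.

LRL: t = 73.2259°, p = 265.3788°, q = 60.5529°, L = 41.6603 m

Let ψ = atan2(Δy, Δx) = atan2(-6.56, -1.96) = -106.6351° be the start→goal bearing.
Normalize: d = |goal − start| / ρ = 6.846547/5.98 = 1.144907, α = (θ_start − ψ) mod 360° = 49.3351° = 0.861060 rad, β = (θ_goal − ψ) mod 360° = 277.7351° = 4.847392 rad.
Common terms: sin α = 0.758534, cos α = 0.651634, sin β = -0.990901, cos β = 0.134594, cos(α−β) = -0.663926, d² = 1.310813. Work in radians in the unit-radius frame; every candidate has L = ρ·(t + p + q).
LSL: p² = 2 + d² − 2cos(α−β) + 2d(sin α − sin β) = 8.644547; p = √p² = 2.940161; φ = atan2(cos β − cos α, d + sin α − sin β) = -0.176774 rad; t = (φ − α) mod 2π = 5.245352 rad, q = (β − φ) mod 2π = 5.024166 rad → L = 5.98·(5.245352 + 2.940161 + 5.024166) = 5.98·13.209678 = 78.993877 m
RSR: p² = 2 + d² − 2cos(α−β) + 2d(sin β − sin α) = 0.632784; p = √p² = 0.795477; φ = atan2(cos α − cos β, d − sin α + sin β) = 2.434041 rad; t = (α − φ) mod 2π = 4.710204 rad, q = (φ − β) mod 2π = 3.869834 rad → L = 5.98·(4.710204 + 0.795477 + 3.869834) = 5.98·9.375516 = 56.065583 m
LSR: p² = d² − 2 + 2cos(α−β) + 2d(sin α + sin β) = -2.549117 < 0 → infeasible
RSL: p² = d² − 2 + 2cos(α−β) − 2d(sin α + sin β) = -1.484962 < 0 → infeasible
RLR: c = (6 − d² + 2cos(α−β) + 2d(sin α − sin β))/8 = 0.920902; p = 2π − arccos c = 5.882777 rad; φ = atan2(cos α − cos β, d − sin α + sin β) = 2.434041 rad; t = (α − φ + p/2) mod 2π = 1.368408 rad, q = (α − β − t + p) mod 2π = 0.528038 rad → L = 5.98·(1.368408 + 5.882777 + 0.528038) = 5.98·7.779223 = 46.519751 m
LRL: c = (6 − d² + 2cos(α−β) − 2d(sin α − sin β))/8 = -0.080568; p = 2π − arccos c = 4.631733 rad; φ = atan2(cos β − cos α, d + sin α − sin β) = -0.176774 rad; t = (φ − α + p/2) mod 2π = 1.278033 rad, q = (β − α − t + p) mod 2π = 1.056847 rad → L = 5.98·(1.278033 + 4.631733 + 1.056847) = 5.98·6.966613 = 41.660346 m
Shortest: LRL with L = 41.660346 m ≈ 41.6603 m
Convert LRL to answer units (arcs ×180/π): t = 1.278033·180/π = 73.2259°, p = 4.631733·180/π = 265.3788°, q = 1.056847·180/π = 60.5529°, L = 41.6603 m.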